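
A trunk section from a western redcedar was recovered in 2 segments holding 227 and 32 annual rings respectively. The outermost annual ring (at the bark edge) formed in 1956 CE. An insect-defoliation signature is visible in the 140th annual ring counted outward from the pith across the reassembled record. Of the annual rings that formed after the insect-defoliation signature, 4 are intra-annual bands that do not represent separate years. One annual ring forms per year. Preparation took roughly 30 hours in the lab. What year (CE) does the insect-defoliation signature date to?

Total annual rings = 227 + 32 = 259.
259 − 140 = 119 annual rings lie beyond the insect-defoliation signature toward the bark edge.
Excluding 4 false annual rings: 119 − 4 = 115.
The annual ring at the bark edge is 1956 CE, so the insect-defoliation signature dates to 1956 − 115 = 1841 CE.

1841 CE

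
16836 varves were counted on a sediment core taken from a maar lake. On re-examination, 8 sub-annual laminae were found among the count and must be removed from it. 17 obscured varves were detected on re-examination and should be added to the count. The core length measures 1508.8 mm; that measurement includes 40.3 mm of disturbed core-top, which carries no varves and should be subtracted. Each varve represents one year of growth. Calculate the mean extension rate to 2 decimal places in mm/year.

0.09 mm/year

Correcting the raw count gives 16836 − 8 + 17 = 16845 true varves.
Net length = 1508.8 − 40.3 = 1468.5 mm.
Mean rate = 1468.5 mm / 16845 years ≈ 0.09 mm/year.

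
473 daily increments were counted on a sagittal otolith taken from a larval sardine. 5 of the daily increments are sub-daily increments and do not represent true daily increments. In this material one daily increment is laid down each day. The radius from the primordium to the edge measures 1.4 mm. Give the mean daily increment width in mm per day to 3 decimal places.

Correcting the raw count gives 473 − 5 = 468 true daily increments.
Extension rate ≈ 1.4 / 468 = 0.003 mm per day.

0.003 mm per day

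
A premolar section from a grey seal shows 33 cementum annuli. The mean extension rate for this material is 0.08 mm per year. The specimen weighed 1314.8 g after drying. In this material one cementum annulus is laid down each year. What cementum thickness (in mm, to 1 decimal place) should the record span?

2.6 mm

33 years of growth are recorded.
Predicted length = 0.08 mm/year × 33 years = 2.6 mm.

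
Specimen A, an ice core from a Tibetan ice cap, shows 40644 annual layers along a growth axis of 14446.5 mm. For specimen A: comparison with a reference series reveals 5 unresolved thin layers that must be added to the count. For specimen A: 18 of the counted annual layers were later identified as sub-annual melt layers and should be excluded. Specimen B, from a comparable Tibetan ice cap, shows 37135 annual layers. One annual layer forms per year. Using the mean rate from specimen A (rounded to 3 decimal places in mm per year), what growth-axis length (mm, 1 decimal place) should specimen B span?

Specimen A: true annual layer count = 40644 − 18 + 5 = 40631.
A: Extension rate ≈ 14446.5 / 40631 = 0.356 mm per year.
Length of B = 0.356 × 37135 = 13220.1 mm.

13220.1 mm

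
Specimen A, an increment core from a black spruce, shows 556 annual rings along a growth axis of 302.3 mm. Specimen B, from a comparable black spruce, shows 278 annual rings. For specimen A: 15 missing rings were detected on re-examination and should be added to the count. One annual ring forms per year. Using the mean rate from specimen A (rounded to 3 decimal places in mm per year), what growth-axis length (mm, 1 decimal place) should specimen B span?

147.1 mm

Specimen A: correcting the raw count gives 556 + 15 = 571 true annual rings.
A: 302.3 mm over 571 years gives 302.3 / 571 ≈ 0.529 mm/year.
Length of B = 0.529 × 278 = 147.1 mm.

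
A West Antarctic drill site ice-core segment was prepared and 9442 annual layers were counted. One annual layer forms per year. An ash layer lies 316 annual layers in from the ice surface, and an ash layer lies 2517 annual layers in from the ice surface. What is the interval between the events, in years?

The two markers are separated by 2517 − 316 = 2201 annual layers.
One annual layer per year makes the interval 2201 years.

2201 years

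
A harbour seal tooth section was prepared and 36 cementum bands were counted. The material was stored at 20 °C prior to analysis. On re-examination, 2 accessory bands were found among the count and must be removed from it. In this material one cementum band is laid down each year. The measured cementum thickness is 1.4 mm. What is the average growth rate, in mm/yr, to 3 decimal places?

After corrections the count is 36 − 2 = 34 cementum bands.
1.4 mm over 34 years gives 1.4 / 34 ≈ 0.041 mm/yr.

0.041 mm/yr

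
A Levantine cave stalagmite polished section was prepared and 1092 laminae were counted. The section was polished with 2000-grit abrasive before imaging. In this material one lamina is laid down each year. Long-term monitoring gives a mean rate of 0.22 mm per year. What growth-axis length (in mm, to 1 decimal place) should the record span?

The record spans 1092 years at 0.22 mm per year.
Length ≈ 0.22 × 1092 = 240.2 mm.

240.2 mm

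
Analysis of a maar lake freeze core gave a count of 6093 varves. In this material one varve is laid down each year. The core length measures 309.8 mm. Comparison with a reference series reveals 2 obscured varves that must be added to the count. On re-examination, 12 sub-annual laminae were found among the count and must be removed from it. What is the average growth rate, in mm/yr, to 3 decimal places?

0.051 mm/yr

True varve count = 6093 − 12 + 2 = 6083.
Mean rate = 309.8 mm / 6083 years ≈ 0.051 mm/yr.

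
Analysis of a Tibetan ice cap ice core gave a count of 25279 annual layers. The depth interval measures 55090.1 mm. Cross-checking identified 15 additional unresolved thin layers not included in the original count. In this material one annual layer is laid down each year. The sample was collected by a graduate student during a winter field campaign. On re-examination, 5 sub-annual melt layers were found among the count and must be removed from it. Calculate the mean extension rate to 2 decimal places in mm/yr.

True annual layer count = 25279 − 5 + 15 = 25289.
Extension rate ≈ 55090.1 / 25289 = 2.18 mm/yr.

2.18 mm/yr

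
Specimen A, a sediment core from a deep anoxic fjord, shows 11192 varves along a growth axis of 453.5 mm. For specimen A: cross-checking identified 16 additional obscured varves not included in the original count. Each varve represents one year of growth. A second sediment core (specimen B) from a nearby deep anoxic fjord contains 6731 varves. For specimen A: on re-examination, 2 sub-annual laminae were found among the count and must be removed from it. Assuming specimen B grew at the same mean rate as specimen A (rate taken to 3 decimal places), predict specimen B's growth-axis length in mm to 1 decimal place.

Specimen A: correcting the raw count gives 11192 − 2 + 16 = 11206 true varves.
A: Mean rate = 453.5 mm / 11206 years ≈ 0.040 mm/year.
For B, 0.040 mm/year × 6731 years = 269.2 mm.

269.2 mm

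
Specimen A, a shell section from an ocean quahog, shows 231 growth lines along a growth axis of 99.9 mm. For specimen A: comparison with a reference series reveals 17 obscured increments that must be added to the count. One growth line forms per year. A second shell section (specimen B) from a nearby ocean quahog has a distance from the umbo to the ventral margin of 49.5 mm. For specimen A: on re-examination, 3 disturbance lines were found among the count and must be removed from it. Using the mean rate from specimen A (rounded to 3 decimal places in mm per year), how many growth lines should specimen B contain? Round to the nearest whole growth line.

121 growth lines

Specimen A: correcting the raw count gives 231 − 3 + 17 = 245 true growth lines.
A: 99.9 mm over 245 years gives 99.9 / 245 ≈ 0.408 mm/yr.
B spans 49.5 / 0.408 = 121.32 years ≈ 121 growth lines.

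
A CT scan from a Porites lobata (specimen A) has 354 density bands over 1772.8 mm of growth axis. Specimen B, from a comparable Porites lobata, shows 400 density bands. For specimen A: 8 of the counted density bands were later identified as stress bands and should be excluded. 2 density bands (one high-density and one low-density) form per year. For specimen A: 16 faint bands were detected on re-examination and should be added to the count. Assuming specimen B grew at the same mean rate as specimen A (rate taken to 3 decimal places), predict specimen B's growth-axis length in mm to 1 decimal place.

Specimen A: after corrections the count is 354 − 8 + 16 = 362 density bands.
Specimen A: with 2 density bands per year, 362 / 2 = 181 years.
A: Extension rate ≈ 1772.8 / 181 = 9.794 mm per year.
Specimen B: 400 density bands at 2 per year is 400 / 2 = 200 years. B's length ≈ 9.794 × 200 = 1958.8 mm.

1958.8 mm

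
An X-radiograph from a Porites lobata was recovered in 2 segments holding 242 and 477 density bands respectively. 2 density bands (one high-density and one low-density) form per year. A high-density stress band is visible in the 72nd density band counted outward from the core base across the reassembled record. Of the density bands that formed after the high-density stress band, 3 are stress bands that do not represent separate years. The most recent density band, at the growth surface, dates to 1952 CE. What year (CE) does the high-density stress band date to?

1630 CE

Total density bands = 242 + 477 = 719.
Between density band 72 and the growth surface there are 719 − 72 = 647 density bands.
Removing the 3 false density bands leaves 647 − 3 = 644 true density bands beyond the high-density stress band.
With 2 density bands per year, 644 / 2 = 322 years.
1952 − 322 = 1630 CE.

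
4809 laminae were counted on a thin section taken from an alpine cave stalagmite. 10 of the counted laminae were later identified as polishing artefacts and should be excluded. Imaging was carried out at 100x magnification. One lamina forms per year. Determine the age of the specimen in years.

4799 years

Adjusted count: 4809 − 10 = 4799 laminae.
At one lamina per year, that is 4799 years.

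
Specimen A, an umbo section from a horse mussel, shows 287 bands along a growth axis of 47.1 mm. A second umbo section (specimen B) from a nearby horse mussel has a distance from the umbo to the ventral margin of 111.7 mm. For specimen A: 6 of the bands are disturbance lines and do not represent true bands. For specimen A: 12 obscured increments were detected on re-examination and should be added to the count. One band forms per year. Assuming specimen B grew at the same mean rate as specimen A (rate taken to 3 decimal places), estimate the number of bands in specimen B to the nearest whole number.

Specimen A: adjusted count: 287 − 6 + 12 = 293 bands.
A: Extension rate ≈ 47.1 / 293 = 0.161 mm/year.
For B, 111.7 / 0.161 = 693.79 years ≈ 694 bands.

694 bands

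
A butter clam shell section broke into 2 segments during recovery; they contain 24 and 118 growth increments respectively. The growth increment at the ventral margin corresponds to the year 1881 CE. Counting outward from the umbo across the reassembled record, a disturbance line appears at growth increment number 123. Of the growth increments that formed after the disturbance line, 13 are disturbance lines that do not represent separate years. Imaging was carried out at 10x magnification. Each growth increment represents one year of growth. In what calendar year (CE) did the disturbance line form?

Total growth increments = 24 + 118 = 142.
142 − 123 = 19 growth increments lie beyond the disturbance line toward the ventral margin.
Excluding 13 false growth increments: 19 − 13 = 6.
1881 − 6 = 1875 CE.

1875 CE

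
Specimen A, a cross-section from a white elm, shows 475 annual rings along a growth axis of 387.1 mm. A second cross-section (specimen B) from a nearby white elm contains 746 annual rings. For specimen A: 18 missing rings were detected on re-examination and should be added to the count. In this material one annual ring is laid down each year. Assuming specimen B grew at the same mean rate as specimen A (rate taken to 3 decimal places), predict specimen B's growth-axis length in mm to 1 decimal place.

585.6 mm

Specimen A: after corrections the count is 475 + 18 = 493 annual rings.
A: Mean rate = 387.1 mm / 493 years ≈ 0.785 mm/yr.
B's length ≈ 0.785 × 746 = 585.6 mm.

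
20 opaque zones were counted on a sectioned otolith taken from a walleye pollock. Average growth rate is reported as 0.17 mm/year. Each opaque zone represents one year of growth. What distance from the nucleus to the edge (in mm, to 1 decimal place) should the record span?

3.4 mm

The record spans 20 years at 0.17 mm per year.
20 years at 0.17 mm/year gives 0.17 × 20 = 3.4 mm.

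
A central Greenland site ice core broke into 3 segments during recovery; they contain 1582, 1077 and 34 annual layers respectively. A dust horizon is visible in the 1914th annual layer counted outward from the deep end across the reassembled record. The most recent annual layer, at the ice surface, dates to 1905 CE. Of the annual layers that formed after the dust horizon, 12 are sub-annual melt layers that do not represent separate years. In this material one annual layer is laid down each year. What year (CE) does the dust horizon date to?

Total annual layers = 1582 + 1077 + 34 = 2693.
Between annual layer 1914 and the ice surface there are 2693 − 1914 = 779 annual layers.
779 − 12 false = 767 true annual layers after the dust horizon.
The annual layer at the ice surface is 1905 CE, so the dust horizon dates to 1905 − 767 = 1138 CE.

1138 CE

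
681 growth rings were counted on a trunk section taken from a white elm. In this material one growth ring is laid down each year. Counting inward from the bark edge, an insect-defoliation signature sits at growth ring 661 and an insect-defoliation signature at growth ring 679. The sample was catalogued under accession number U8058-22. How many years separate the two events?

Separation: 679 − 661 = 18 growth rings.
That is 18 years at one growth ring per year.

18 yr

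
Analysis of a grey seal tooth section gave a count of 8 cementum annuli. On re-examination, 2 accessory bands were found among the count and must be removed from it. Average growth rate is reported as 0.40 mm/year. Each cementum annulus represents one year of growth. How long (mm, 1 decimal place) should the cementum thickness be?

2.4 mm

Correcting the raw count gives 8 − 2 = 6 true cementum annuli.
Predicted length = 0.40 mm/year × 6 years = 2.4 mm.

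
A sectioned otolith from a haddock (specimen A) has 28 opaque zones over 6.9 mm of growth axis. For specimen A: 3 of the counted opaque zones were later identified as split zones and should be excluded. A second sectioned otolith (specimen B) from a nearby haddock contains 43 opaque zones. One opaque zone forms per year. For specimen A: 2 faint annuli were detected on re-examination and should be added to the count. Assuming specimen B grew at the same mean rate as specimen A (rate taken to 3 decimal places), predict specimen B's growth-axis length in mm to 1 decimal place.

Specimen A: adjusted count: 28 − 3 + 2 = 27 opaque zones.
A: 6.9 mm over 27 years gives 6.9 / 27 ≈ 0.256 mm per year.
Length of B = 0.256 × 43 = 11.0 mm.

11.0 mm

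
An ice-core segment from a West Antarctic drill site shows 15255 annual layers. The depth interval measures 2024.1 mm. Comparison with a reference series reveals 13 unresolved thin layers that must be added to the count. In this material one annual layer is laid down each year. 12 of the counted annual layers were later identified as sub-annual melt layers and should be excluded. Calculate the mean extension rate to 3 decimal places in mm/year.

0.133 mm/year

True annual layer count = 15255 − 12 + 13 = 15256.
2024.1 mm over 15256 years gives 2024.1 / 15256 ≈ 0.133 mm/year.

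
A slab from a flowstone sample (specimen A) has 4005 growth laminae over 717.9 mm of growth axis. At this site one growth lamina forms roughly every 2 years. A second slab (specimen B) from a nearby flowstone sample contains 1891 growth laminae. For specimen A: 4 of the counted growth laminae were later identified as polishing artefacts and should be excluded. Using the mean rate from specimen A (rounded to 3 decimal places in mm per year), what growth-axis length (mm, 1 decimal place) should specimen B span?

Specimen A: after corrections the count is 4005 − 4 = 4001 growth laminae.
Specimen A: 4001 growth laminae at 2 years each span 4001 × 2 = 8002 years.
A: Extension rate ≈ 717.9 / 8002 = 0.090 mm per year.
Specimen B: multiplying by 2 years per growth lamina: 1891 × 2 = 3782 years. For B, 0.090 mm/year × 3782 years = 340.4 mm.

340.4 mm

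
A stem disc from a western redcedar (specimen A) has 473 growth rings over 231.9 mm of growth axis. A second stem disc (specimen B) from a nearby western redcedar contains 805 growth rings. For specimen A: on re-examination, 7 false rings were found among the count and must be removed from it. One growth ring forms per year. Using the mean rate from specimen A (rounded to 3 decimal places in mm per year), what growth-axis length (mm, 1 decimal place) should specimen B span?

400.9 mm

Specimen A: true growth ring count = 473 − 7 = 466.
A: Extension rate ≈ 231.9 / 466 = 0.498 mm/yr.
B's length ≈ 0.498 × 805 = 400.9 mm.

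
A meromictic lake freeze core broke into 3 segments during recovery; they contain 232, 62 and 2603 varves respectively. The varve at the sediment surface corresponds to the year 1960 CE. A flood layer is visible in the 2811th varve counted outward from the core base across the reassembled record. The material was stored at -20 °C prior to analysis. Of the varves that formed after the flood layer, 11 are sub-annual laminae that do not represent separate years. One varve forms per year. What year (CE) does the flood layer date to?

1885 CE

Total varves = 232 + 62 + 2603 = 2897.
The flood layer sits at varve 2811 from the core base, so 2897 − 2811 = 86 varves formed after it.
86 − 11 false = 75 true varves after the flood layer.
Counting back 75 years from 1960 CE places the flood layer in 1960 − 75 = 1885 CE.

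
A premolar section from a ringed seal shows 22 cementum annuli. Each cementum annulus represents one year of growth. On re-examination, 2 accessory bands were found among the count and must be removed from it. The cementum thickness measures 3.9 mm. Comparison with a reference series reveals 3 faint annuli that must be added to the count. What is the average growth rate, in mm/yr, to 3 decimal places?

0.170 mm/yr

Adjusted count: 22 − 2 + 3 = 23 cementum annuli.
Mean rate = 3.9 mm / 23 years ≈ 0.170 mm/yr.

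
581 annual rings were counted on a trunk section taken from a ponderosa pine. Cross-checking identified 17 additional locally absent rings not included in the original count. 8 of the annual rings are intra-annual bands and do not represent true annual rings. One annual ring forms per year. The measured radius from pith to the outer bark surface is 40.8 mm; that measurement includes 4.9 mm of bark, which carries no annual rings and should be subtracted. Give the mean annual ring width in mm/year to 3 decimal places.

0.061 mm/year

Correcting the raw count gives 581 − 8 + 17 = 590 true annual rings.
Removing the 4.9 mm offcut leaves 40.8 − 4.9 = 35.9 mm.
Extension rate ≈ 35.9 / 590 = 0.061 mm/year.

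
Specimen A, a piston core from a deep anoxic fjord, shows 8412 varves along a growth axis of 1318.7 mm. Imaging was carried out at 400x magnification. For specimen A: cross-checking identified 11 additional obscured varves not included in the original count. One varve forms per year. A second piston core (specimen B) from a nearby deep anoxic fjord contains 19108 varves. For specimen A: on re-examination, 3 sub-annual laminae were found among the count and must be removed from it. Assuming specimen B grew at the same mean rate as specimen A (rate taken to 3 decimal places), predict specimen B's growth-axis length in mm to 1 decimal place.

3000.0 mm

Specimen A: adjusted count: 8412 − 3 + 11 = 8420 varves.
A: Mean rate = 1318.7 mm / 8420 years ≈ 0.157 mm/year.
Length of B = 0.157 × 19108 = 3000.0 mm.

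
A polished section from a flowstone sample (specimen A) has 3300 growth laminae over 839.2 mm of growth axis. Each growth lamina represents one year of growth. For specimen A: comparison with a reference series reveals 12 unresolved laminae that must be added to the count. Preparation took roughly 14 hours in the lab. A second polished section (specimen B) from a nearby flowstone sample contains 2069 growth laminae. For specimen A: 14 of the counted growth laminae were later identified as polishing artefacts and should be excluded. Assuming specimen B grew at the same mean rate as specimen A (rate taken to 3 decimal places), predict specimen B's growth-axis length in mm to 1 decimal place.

Specimen A: after corrections the count is 3300 − 14 + 12 = 3298 growth laminae.
A: Extension rate ≈ 839.2 / 3298 = 0.254 mm/year.
Length of B = 0.254 × 2069 = 525.5 mm.

525.5 mm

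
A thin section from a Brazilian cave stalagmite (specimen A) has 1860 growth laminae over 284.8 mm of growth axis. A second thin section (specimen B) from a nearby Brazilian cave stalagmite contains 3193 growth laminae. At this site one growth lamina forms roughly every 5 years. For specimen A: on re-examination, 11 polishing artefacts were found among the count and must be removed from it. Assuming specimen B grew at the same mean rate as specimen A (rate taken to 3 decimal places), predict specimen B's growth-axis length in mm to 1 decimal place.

Specimen A: true growth lamina count = 1860 − 11 = 1849.
Specimen A: 1849 growth laminae at 5 years each span 1849 × 5 = 9245 years.
A: Mean rate = 284.8 mm / 9245 years ≈ 0.031 mm/year.
Specimen B: 3193 growth laminae at 5 years each span 3193 × 5 = 15965 years. Length of B = 0.031 × 15965 = 494.9 mm.

494.9 mm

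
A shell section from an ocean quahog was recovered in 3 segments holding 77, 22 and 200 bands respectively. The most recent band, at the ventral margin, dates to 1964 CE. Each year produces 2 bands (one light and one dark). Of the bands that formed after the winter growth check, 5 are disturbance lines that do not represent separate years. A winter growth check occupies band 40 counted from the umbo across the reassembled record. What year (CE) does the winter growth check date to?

Total bands = 77 + 22 + 200 = 299.
Between band 40 and the ventral margin there are 299 − 40 = 259 bands.
259 − 5 false = 254 true bands after the winter growth check.
Dividing by 2 bands per year: 254 / 2 = 127 years.
The band at the ventral margin is 1964 CE, so the winter growth check dates to 1964 − 127 = 1837 CE.

1837 CE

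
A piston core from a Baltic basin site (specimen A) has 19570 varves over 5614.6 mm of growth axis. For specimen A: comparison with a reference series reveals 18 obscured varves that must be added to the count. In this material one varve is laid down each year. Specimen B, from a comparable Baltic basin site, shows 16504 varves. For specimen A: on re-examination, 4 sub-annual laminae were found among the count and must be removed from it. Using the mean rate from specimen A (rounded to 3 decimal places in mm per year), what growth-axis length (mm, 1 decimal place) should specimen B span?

4736.6 mm

Specimen A: correcting the raw count gives 19570 − 4 + 18 = 19584 true varves.
A: Extension rate ≈ 5614.6 / 19584 = 0.287 mm/yr.
B's length ≈ 0.287 × 16504 = 4736.6 mm.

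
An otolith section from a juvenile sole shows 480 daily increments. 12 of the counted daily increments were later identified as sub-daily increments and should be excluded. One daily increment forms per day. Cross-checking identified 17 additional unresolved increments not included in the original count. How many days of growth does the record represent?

485 days

Correcting the raw count gives 480 − 12 + 17 = 485 true daily increments.
With a one-to-one daily increment periodicity this is 485 days.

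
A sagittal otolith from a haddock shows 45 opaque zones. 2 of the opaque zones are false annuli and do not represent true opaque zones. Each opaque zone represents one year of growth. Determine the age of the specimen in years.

43 years

Adjusted count: 45 − 2 = 43 opaque zones.
At one opaque zone per year, that is 43 years.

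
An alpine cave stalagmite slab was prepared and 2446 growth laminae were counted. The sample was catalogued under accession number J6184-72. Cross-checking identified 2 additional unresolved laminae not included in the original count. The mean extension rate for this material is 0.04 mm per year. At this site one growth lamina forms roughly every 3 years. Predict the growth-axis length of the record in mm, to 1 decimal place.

True growth lamina count = 2446 + 2 = 2448.
Multiplying by 3 years per growth lamina: 2448 × 3 = 7344 years.
Length ≈ 0.04 × 7344 = 293.8 mm.

293.8 mm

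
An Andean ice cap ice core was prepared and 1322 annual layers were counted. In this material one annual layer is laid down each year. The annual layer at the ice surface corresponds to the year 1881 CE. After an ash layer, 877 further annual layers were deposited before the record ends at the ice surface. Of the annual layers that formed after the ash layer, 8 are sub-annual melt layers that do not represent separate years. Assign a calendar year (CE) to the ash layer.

877 annual layers formed after the ash layer.
877 − 8 false = 869 true annual layers after the ash layer.
1881 − 869 = 1012 CE.

1012 CE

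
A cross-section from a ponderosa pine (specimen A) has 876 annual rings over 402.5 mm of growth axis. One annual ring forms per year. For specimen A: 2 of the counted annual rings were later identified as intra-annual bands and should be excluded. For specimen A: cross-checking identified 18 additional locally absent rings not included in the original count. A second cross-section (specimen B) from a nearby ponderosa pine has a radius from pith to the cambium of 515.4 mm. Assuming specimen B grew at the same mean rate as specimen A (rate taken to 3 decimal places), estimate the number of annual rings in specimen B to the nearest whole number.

Specimen A: correcting the raw count gives 876 − 2 + 18 = 892 true annual rings.
A: 402.5 mm over 892 years gives 402.5 / 892 ≈ 0.451 mm per year.
For B, 515.4 / 0.451 = 1142.79 years ≈ 1143 annual rings.

1143 annual rings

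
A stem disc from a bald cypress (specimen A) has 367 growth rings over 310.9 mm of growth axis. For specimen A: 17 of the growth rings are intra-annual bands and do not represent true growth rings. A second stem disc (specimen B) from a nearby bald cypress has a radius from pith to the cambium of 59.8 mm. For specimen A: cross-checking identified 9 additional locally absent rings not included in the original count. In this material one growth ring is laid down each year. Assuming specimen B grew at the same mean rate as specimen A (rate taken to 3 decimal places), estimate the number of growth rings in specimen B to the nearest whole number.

Specimen A: adjusted count: 367 − 17 + 9 = 359 growth rings.
A: Extension rate ≈ 310.9 / 359 = 0.866 mm/yr.
Specimen B: 59.8 mm / 0.866 mm per year = 69.05 years ≈ 69 growth rings.

69 growth rings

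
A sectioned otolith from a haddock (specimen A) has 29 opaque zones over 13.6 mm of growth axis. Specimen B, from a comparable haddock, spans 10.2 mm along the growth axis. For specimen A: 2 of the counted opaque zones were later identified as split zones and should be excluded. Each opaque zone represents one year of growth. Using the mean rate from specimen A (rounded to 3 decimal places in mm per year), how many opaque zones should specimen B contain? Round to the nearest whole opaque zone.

Specimen A: after corrections the count is 29 − 2 = 27 opaque zones.
A: Extension rate ≈ 13.6 / 27 = 0.504 mm/year.
Specimen B: 10.2 mm / 0.504 mm per year = 20.24 years ≈ 20 opaque zones.

20 opaque zones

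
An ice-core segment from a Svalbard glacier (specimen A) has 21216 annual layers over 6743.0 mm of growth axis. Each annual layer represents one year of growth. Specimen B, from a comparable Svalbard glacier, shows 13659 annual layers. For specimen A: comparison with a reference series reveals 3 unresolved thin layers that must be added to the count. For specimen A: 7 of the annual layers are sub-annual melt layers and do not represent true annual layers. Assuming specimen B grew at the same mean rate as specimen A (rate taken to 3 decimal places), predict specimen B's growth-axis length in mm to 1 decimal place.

Specimen A: adjusted count: 21216 − 7 + 3 = 21212 annual layers.
A: 6743.0 mm over 21212 years gives 6743.0 / 21212 ≈ 0.318 mm/year.
B's length ≈ 0.318 × 13659 = 4343.6 mm.

4343.6 mm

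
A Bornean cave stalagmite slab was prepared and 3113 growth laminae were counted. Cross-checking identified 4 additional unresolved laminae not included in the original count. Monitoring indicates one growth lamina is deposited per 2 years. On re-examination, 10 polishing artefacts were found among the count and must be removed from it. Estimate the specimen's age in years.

True growth lamina count = 3113 − 10 + 4 = 3107.
3107 growth laminae at 2 years each span 3107 × 2 = 6214 years.

6214 yr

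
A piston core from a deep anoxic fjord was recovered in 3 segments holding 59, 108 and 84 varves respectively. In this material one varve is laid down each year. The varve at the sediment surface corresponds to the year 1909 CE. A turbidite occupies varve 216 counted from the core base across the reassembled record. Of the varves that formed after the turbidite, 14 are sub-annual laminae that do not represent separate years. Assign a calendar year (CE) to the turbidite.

Total varves = 59 + 108 + 84 = 251.
Between varve 216 and the sediment surface there are 251 − 216 = 35 varves.
Excluding 14 false varves: 35 − 14 = 21.
The varve at the sediment surface is 1909 CE, so the turbidite dates to 1909 − 21 = 1888 CE.

1888 CE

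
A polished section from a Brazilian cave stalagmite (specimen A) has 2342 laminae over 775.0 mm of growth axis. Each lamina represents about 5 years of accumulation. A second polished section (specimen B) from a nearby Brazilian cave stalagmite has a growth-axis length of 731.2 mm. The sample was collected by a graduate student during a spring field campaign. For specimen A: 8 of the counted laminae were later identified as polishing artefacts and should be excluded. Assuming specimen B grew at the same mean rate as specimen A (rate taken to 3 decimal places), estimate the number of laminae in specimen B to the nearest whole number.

Specimen A: true lamina count = 2342 − 8 = 2334.
Specimen A: at 5 years per lamina, 2334 × 5 = 11670 years.
A: Mean rate = 775.0 mm / 11670 years ≈ 0.066 mm/year.
For B, 731.2 / 0.066 = 11078.79 years; at 5 years per lamina that is 11078.79 / 5 ≈ 2216 laminae.

2216 laminae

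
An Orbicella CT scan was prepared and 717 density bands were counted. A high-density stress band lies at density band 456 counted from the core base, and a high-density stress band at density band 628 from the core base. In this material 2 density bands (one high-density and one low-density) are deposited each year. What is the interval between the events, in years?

86 years

The two markers are separated by 628 − 456 = 172 density bands.
With 2 density bands per year, 172 / 2 = 86 years.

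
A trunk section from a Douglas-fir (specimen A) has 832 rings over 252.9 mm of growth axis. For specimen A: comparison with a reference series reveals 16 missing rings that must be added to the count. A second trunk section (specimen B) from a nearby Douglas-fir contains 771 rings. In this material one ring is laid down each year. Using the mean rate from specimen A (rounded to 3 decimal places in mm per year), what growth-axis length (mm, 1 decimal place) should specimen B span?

Specimen A: true ring count = 832 + 16 = 848.
A: 252.9 mm over 848 years gives 252.9 / 848 ≈ 0.298 mm/yr.
B's length ≈ 0.298 × 771 = 229.8 mm.

229.8 mm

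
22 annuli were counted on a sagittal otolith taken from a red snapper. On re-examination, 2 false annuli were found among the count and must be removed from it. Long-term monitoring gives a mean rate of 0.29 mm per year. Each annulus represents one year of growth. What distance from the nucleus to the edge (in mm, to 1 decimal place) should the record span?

True annulus count = 22 − 2 = 20.
Predicted length = 0.29 mm/year × 20 years = 5.8 mm.

5.8 mm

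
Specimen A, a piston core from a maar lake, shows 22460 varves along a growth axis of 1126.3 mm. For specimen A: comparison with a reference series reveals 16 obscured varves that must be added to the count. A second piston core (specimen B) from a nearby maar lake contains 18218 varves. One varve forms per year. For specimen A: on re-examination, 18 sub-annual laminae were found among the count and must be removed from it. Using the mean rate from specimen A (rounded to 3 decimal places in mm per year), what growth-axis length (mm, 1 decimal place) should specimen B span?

910.9 mm

Specimen A: adjusted count: 22460 − 18 + 16 = 22458 varves.
A: Extension rate ≈ 1126.3 / 22458 = 0.050 mm/year.
For B, 0.050 mm/year × 18218 years = 910.9 mm.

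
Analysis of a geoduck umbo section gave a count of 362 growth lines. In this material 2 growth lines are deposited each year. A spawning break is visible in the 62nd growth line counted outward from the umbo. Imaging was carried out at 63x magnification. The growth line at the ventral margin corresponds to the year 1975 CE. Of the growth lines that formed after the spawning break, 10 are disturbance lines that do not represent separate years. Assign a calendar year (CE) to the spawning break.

1830 CE

The spawning break sits at growth line 62 from the umbo, so 362 − 62 = 300 growth lines formed after it.
Removing the 10 false growth lines leaves 300 − 10 = 290 true growth lines beyond the spawning break.
290 growth lines at 2 per year is 290 / 2 = 145 years.
Counting back 145 years from 1975 CE places the spawning break in 1975 − 145 = 1830 CE.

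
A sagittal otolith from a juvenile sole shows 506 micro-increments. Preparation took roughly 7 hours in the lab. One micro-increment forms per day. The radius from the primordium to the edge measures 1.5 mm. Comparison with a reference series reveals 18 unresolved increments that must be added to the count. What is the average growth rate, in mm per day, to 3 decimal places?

0.003 mm per day

Adjusted count: 506 + 18 = 524 micro-increments.
Mean rate = 1.5 mm / 524 days ≈ 0.003 mm per day.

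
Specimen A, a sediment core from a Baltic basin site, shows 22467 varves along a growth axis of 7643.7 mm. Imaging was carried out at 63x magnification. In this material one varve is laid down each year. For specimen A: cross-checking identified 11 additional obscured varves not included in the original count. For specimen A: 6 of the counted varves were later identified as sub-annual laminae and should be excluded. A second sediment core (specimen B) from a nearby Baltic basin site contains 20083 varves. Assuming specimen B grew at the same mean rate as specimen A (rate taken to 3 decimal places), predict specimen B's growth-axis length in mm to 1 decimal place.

Specimen A: adjusted count: 22467 − 6 + 11 = 22472 varves.
A: Mean rate = 7643.7 mm / 22472 years ≈ 0.340 mm/yr.
For B, 0.340 mm/year × 20083 years = 6828.2 mm.

6828.2 mm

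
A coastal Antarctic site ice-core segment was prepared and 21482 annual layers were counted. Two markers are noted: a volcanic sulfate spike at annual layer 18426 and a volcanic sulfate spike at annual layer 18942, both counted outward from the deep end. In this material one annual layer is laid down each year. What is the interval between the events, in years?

516 years

The two markers are separated by 18942 − 18426 = 516 annual layers.
At one annual layer per year, 516 years elapsed between them.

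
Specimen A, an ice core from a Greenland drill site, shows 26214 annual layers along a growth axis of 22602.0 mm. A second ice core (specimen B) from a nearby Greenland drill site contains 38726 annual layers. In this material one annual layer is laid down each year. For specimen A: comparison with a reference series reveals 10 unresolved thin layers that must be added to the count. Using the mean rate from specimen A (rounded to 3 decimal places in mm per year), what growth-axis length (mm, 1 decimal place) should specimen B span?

Specimen A: true annual layer count = 26214 + 10 = 26224.
A: Extension rate ≈ 22602.0 / 26224 = 0.862 mm per year.
For B, 0.862 mm/year × 38726 years = 33381.8 mm.

33381.8 mm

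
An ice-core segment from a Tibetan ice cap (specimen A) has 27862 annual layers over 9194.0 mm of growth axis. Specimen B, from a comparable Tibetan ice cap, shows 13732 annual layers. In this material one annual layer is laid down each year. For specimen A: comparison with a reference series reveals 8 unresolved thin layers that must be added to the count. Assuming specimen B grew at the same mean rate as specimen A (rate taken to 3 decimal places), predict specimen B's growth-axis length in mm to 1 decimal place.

Specimen A: after corrections the count is 27862 + 8 = 27870 annual layers.
A: Extension rate ≈ 9194.0 / 27870 = 0.330 mm per year.
B's length ≈ 0.330 × 13732 = 4531.6 mm.

4531.6 mm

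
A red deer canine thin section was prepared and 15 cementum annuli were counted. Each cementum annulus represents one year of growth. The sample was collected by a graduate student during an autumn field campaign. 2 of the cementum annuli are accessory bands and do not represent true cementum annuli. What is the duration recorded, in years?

13 yr

Correcting the raw count gives 15 − 2 = 13 true cementum annuli.
At one cementum annulus per year, that is 13 years.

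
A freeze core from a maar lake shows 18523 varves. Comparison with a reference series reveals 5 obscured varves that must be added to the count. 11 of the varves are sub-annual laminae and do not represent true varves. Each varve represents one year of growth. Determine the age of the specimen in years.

18517 yr

After corrections the count is 18523 − 11 + 5 = 18517 varves.
With a one-to-one varve periodicity this is 18517 years.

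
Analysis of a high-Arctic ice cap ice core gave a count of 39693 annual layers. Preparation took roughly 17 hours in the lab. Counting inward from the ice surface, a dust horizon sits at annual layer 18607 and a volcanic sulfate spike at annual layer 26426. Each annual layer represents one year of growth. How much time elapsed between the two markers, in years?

The two markers are separated by 26426 − 18607 = 7819 annual layers.
One annual layer per year makes the interval 7819 years.

7819 years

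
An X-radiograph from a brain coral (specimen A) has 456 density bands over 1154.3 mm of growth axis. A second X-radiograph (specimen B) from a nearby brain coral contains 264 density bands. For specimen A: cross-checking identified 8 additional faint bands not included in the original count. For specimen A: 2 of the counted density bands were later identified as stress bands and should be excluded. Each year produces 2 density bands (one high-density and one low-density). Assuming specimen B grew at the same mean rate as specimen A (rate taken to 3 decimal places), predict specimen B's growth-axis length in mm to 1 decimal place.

Specimen A: adjusted count: 456 − 2 + 8 = 462 density bands.
Specimen A: dividing by 2 density bands per year: 462 / 2 = 231 years.
A: 1154.3 mm over 231 years gives 1154.3 / 231 ≈ 4.997 mm/year.
Specimen B: dividing by 2 density bands per year: 264 / 2 = 132 years. For B, 4.997 mm/year × 132 years = 659.6 mm.

659.6 mm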